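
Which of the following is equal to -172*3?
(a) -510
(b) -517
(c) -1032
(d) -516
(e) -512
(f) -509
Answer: d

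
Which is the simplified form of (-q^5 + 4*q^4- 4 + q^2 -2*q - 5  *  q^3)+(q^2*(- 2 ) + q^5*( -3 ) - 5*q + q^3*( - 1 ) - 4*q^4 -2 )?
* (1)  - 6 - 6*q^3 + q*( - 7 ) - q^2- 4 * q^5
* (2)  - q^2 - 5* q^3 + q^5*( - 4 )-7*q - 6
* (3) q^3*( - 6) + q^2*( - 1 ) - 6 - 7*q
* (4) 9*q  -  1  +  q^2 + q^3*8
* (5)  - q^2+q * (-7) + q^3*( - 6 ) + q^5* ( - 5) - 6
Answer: 1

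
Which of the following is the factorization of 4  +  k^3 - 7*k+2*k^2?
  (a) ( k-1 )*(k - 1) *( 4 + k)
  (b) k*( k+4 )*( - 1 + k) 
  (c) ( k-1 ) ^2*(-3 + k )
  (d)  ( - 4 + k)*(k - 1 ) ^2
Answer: a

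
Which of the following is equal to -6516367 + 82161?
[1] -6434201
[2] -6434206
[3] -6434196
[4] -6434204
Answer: 2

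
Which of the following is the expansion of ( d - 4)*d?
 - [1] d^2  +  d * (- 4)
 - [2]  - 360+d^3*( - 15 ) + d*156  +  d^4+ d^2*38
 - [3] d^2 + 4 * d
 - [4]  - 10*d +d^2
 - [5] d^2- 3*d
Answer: 1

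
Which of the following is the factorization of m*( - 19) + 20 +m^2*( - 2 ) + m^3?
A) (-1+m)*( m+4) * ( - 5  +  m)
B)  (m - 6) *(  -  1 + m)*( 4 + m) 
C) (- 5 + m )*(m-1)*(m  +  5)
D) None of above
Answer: A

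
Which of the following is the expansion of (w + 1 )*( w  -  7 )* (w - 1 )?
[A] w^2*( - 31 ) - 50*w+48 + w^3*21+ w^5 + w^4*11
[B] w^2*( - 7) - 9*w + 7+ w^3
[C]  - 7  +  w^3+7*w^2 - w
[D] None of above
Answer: D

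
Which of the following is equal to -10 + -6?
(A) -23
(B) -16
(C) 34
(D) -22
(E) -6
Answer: B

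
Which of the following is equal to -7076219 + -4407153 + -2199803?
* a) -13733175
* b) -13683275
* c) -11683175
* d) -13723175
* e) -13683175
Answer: e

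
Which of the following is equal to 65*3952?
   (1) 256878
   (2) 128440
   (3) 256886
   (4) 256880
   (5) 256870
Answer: 4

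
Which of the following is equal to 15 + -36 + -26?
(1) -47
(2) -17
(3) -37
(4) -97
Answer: 1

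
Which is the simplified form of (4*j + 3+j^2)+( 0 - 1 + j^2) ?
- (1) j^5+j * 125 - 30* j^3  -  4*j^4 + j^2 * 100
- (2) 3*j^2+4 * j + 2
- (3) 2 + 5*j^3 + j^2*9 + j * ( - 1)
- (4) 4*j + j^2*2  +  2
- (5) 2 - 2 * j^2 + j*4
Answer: 4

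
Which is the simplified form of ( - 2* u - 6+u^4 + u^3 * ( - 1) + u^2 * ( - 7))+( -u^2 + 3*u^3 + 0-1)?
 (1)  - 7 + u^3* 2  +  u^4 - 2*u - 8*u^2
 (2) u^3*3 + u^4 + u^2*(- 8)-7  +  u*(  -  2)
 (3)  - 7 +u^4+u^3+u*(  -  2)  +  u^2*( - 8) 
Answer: 1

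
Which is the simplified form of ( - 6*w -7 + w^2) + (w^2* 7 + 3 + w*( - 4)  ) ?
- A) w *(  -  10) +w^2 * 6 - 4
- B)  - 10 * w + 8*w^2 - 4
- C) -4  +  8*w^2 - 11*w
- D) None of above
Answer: B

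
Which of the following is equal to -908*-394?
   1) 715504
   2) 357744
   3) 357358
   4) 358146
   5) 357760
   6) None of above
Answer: 6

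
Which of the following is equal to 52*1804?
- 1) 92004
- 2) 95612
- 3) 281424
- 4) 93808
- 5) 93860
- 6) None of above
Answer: 4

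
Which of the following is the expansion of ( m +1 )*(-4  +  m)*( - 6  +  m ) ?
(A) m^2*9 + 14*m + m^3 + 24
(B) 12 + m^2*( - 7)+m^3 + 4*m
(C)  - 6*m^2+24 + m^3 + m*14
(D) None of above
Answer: D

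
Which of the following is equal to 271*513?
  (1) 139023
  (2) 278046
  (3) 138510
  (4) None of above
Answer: 1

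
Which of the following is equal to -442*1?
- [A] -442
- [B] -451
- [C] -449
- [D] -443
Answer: A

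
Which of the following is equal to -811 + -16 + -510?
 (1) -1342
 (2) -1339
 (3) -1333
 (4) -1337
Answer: 4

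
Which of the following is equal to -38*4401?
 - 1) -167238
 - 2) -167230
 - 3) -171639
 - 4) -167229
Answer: 1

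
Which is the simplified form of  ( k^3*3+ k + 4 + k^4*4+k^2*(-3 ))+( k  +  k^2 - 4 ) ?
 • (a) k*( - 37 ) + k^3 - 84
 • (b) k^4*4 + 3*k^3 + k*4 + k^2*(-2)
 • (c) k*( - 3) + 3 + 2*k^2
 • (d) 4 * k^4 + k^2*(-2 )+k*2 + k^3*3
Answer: d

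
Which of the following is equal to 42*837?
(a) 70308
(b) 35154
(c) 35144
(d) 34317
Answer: b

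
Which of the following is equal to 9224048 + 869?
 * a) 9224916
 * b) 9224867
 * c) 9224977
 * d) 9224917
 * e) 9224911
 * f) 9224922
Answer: d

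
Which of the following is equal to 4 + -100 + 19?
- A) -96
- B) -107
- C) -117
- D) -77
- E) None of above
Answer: D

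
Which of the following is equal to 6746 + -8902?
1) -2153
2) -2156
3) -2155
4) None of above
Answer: 2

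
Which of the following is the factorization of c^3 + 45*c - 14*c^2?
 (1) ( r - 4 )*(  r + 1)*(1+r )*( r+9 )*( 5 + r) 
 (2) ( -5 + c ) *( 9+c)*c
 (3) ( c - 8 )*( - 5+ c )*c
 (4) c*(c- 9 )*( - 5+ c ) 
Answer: 4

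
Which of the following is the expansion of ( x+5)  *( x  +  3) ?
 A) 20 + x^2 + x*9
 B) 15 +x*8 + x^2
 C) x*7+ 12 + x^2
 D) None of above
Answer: B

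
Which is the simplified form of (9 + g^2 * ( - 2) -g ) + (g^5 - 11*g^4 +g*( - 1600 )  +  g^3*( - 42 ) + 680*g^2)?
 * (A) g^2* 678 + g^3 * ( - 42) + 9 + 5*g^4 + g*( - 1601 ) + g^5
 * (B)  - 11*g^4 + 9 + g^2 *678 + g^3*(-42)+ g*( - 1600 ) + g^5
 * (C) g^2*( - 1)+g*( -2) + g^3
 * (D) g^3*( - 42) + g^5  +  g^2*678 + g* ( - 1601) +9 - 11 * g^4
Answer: D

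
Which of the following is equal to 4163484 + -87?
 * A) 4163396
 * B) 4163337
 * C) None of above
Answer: C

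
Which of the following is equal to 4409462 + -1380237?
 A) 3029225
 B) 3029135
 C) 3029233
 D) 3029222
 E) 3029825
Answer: A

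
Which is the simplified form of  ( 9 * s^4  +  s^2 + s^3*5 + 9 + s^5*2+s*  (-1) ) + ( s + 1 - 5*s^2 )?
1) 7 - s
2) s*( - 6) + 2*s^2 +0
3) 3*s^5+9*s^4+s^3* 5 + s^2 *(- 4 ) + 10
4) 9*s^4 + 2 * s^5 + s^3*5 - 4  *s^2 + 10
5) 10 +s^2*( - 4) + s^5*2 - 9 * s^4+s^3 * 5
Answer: 4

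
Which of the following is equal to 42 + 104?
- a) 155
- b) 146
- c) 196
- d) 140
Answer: b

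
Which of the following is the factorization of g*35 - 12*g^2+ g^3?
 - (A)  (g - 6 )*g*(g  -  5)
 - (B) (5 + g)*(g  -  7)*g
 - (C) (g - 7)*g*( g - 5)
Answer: C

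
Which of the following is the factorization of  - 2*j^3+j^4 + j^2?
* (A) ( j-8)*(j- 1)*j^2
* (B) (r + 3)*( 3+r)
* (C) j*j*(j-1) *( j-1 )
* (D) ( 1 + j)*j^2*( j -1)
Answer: C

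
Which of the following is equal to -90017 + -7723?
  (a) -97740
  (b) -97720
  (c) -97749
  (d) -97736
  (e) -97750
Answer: a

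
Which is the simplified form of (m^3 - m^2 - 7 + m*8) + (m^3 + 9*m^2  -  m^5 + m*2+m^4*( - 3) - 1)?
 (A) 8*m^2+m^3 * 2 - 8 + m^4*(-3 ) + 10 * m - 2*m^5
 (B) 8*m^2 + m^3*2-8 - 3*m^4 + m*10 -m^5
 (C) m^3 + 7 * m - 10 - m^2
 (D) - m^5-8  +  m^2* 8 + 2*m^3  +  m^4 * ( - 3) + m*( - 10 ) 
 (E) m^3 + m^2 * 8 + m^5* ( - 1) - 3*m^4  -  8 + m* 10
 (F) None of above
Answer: B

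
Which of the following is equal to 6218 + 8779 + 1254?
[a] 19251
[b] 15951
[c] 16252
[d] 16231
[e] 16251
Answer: e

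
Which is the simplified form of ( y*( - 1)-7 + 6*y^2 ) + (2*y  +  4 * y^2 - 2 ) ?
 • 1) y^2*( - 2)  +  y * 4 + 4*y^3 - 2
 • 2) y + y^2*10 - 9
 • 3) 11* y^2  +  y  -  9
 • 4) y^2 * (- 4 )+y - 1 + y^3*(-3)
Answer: 2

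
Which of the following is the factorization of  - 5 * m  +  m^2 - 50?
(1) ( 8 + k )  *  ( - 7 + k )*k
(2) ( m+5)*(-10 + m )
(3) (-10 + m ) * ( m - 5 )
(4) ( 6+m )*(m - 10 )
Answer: 2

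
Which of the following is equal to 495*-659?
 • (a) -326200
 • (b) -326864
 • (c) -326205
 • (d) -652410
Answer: c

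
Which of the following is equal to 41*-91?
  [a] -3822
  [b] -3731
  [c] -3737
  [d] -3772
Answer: b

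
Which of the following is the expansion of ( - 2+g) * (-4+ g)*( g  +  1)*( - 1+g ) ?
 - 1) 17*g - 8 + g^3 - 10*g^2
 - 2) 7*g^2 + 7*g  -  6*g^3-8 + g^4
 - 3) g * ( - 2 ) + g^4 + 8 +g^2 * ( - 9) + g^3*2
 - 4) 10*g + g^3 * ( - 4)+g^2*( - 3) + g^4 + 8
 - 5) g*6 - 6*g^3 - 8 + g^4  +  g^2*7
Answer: 5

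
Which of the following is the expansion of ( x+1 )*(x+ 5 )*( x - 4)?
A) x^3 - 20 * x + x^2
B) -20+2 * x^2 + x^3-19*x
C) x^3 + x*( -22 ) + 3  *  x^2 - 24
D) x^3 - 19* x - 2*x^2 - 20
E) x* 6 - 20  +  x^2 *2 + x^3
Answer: B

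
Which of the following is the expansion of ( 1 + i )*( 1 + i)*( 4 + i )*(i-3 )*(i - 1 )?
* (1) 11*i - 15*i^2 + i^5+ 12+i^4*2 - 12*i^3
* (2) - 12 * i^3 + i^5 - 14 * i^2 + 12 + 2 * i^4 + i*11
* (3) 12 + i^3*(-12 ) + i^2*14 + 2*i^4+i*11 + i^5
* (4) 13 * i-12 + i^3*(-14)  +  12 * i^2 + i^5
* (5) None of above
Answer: 2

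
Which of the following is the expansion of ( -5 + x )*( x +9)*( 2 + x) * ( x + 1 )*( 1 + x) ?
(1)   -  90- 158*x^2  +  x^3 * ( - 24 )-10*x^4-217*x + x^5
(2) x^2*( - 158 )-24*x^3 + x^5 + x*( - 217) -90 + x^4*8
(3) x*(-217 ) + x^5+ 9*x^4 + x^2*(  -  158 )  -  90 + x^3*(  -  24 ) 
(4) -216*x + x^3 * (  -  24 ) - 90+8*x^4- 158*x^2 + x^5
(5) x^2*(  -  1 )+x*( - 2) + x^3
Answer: 2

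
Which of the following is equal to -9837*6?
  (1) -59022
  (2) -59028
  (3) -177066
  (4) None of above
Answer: 1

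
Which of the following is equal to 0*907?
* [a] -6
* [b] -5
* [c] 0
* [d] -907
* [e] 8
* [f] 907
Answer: c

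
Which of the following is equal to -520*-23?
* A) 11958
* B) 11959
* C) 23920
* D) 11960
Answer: D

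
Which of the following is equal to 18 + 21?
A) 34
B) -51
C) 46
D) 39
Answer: D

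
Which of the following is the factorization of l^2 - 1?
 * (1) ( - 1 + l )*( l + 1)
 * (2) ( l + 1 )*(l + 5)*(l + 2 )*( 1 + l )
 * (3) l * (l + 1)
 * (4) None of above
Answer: 1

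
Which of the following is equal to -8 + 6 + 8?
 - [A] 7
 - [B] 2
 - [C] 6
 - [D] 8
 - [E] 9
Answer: C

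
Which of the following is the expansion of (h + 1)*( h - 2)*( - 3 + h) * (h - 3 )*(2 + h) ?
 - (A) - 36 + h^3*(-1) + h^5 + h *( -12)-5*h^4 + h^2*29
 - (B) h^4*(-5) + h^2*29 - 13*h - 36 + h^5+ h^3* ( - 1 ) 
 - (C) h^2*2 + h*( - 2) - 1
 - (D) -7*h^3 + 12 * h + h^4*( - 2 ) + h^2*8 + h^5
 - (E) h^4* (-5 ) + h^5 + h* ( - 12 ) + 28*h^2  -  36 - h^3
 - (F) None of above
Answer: A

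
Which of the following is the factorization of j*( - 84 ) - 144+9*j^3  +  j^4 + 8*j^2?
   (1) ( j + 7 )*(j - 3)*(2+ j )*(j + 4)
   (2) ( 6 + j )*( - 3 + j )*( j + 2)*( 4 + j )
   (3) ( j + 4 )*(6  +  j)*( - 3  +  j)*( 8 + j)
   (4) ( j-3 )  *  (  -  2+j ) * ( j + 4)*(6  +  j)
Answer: 2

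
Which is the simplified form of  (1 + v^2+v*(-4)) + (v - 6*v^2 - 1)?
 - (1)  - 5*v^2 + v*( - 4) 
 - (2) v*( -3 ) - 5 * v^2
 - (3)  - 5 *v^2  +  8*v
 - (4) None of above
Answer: 2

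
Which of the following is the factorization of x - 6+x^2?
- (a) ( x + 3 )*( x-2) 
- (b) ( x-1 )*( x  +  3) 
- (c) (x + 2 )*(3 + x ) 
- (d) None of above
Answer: a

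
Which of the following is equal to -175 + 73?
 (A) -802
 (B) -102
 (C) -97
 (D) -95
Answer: B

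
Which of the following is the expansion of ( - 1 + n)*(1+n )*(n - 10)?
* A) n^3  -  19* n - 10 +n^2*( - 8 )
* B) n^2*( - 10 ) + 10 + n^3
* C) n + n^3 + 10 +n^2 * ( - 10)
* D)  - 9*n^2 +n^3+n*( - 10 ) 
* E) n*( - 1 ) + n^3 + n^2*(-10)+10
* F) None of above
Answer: E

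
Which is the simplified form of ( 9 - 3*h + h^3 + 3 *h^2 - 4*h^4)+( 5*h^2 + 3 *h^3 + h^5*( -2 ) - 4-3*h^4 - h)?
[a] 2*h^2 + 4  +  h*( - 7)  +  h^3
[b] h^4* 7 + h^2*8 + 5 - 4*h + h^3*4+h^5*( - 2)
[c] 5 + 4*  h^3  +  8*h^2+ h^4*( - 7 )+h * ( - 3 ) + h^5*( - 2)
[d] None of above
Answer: d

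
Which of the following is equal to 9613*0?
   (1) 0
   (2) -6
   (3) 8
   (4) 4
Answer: 1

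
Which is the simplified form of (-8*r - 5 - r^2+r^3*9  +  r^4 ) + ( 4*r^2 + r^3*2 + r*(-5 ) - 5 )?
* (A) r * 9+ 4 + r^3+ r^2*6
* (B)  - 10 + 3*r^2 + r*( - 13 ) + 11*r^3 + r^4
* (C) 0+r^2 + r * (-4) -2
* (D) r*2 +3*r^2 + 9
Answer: B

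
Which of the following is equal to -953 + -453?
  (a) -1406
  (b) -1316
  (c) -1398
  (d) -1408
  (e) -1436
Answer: a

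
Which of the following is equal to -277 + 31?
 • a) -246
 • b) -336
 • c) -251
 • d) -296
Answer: a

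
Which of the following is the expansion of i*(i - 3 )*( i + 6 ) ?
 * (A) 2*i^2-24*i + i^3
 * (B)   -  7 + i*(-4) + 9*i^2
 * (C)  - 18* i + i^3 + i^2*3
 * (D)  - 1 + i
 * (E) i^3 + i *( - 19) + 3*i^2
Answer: C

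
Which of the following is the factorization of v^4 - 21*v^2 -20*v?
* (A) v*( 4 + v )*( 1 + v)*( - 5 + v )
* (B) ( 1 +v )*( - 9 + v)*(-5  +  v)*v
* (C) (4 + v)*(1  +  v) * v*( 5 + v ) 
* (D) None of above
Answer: A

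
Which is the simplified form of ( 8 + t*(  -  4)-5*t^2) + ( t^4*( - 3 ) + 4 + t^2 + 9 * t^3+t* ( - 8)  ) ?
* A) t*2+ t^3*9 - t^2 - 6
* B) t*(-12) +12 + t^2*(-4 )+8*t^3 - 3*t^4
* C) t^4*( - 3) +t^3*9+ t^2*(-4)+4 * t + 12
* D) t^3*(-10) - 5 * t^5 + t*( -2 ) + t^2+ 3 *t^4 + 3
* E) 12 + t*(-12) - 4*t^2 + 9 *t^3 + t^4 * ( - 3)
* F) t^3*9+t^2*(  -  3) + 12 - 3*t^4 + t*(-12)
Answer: E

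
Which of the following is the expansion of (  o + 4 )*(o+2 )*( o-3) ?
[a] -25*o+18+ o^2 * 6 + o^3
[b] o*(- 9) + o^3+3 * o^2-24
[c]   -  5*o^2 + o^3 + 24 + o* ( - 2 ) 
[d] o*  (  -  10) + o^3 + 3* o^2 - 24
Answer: d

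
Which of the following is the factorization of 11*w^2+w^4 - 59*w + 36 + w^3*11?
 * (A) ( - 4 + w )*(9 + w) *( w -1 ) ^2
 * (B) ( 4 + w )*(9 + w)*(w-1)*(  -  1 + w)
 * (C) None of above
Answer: B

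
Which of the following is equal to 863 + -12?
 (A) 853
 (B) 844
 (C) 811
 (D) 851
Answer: D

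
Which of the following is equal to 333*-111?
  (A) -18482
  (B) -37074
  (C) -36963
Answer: C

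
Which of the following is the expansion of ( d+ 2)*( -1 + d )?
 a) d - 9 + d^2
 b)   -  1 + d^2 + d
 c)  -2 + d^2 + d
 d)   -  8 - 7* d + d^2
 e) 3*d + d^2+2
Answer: c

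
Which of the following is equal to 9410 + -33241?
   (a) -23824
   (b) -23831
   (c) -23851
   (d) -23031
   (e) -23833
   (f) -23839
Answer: b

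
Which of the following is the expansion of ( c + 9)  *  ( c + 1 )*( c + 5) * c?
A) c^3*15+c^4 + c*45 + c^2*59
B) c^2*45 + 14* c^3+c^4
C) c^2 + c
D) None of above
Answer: A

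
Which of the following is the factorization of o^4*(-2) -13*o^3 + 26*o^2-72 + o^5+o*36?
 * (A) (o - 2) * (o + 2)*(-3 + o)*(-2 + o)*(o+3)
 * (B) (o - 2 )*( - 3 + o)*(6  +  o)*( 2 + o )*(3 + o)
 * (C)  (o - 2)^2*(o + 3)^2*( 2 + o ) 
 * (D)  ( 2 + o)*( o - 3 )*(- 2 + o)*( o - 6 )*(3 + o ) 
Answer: A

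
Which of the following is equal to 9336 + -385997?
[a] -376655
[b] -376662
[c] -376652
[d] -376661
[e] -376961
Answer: d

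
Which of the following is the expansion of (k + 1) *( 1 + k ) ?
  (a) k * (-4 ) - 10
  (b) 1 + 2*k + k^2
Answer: b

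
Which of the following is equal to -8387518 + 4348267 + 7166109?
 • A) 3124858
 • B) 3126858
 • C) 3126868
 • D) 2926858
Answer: B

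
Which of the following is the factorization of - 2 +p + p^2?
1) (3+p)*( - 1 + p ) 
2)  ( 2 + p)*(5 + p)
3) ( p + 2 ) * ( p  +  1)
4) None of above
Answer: 4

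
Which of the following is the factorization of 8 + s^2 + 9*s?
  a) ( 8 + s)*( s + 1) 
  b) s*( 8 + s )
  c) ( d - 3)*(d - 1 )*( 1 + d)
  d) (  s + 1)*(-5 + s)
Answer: a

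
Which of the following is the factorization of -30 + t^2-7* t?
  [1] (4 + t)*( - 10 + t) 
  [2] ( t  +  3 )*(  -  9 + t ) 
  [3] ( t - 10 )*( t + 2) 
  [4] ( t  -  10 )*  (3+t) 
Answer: 4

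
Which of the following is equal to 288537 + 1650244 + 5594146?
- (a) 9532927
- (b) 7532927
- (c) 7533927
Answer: b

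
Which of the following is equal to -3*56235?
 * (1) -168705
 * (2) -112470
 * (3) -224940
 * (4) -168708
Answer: 1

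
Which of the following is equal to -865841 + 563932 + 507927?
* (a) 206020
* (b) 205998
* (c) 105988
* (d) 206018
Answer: d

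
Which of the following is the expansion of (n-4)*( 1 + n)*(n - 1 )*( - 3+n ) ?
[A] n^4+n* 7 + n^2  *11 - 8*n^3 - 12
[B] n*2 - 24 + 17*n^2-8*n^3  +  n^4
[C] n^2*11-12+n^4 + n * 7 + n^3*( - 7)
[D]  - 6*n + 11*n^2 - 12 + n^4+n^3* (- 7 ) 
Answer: C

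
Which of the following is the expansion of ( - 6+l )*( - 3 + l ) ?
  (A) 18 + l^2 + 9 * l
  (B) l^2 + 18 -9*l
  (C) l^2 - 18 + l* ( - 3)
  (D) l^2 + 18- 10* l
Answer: B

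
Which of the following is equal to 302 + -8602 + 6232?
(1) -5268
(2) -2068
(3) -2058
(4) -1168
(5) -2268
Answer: 2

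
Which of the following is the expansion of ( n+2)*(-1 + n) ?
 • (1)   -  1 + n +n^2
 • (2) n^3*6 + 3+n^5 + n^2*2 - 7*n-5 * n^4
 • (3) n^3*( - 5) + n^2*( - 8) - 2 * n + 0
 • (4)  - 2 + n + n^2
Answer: 4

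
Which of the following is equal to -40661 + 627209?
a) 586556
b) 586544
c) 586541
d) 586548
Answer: d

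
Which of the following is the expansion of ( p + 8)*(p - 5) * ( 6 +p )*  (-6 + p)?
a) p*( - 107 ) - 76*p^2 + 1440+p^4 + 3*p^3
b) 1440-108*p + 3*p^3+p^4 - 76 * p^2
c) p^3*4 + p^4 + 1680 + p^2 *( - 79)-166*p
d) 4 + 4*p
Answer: b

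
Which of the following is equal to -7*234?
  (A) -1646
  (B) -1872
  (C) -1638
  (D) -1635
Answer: C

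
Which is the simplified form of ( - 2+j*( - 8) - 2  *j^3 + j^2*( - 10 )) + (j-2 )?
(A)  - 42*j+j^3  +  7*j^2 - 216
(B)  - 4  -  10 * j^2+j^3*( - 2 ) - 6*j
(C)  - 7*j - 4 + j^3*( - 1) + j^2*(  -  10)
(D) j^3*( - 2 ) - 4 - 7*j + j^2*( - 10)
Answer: D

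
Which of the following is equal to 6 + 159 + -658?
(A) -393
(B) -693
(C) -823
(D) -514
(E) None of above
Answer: E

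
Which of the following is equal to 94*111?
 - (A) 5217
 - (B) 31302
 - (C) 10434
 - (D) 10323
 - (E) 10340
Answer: C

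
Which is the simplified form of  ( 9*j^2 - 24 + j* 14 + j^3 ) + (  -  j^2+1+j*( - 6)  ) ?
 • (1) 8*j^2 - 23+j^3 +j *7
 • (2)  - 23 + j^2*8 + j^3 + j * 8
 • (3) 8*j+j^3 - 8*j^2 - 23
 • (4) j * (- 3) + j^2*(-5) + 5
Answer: 2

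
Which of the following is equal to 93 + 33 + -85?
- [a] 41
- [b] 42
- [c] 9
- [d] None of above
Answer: a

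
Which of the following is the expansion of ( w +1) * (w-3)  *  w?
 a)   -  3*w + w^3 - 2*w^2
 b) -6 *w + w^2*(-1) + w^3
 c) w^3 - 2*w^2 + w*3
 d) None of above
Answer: a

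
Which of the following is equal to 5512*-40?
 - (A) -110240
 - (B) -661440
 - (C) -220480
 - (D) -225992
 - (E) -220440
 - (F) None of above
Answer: C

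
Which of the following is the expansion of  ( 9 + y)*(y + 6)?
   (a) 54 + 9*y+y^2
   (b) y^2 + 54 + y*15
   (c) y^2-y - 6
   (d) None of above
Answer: b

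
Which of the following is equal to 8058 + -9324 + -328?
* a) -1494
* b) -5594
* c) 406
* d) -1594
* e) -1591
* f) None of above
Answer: d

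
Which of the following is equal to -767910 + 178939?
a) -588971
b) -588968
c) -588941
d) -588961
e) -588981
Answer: a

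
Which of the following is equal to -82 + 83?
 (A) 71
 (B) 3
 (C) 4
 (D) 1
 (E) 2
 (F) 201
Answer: D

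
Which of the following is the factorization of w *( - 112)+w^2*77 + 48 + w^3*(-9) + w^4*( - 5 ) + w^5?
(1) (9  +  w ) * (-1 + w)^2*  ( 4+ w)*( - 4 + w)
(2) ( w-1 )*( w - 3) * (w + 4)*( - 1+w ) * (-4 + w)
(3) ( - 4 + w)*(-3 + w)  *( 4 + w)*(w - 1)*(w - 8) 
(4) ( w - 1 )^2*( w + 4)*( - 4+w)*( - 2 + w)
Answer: 2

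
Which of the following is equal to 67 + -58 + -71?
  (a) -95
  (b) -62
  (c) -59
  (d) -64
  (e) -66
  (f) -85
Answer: b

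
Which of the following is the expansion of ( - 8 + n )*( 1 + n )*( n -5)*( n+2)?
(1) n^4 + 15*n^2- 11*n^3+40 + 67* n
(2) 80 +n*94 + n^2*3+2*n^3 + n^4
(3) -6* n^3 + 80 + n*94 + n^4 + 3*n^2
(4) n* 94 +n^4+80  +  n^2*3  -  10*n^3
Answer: 4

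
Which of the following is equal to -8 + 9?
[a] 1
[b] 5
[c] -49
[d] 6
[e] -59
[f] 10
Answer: a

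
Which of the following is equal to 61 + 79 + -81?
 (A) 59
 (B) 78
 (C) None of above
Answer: A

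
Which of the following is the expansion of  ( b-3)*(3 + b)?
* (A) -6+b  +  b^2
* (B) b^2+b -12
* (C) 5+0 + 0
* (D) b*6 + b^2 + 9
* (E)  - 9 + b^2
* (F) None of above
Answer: E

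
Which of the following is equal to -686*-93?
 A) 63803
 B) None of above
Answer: B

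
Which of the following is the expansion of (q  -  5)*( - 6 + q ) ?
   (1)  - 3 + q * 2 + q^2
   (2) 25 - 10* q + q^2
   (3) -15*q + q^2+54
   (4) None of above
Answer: 4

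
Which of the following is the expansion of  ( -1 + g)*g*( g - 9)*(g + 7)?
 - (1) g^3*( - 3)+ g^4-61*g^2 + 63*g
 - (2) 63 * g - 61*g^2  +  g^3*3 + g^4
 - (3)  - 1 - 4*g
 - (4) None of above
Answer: 1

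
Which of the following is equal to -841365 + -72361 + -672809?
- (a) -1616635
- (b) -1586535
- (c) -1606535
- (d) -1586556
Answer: b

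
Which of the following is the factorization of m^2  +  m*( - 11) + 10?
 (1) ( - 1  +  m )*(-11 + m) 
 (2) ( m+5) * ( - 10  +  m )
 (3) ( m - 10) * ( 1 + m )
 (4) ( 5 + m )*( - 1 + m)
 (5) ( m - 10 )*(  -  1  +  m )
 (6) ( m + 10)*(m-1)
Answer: 5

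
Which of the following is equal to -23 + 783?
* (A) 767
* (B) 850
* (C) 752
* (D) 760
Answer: D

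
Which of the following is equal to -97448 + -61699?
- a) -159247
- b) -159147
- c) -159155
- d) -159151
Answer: b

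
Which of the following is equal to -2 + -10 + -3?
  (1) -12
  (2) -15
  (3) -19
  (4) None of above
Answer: 2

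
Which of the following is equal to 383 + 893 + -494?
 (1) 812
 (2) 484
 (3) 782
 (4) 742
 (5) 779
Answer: 3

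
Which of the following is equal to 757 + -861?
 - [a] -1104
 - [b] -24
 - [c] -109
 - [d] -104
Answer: d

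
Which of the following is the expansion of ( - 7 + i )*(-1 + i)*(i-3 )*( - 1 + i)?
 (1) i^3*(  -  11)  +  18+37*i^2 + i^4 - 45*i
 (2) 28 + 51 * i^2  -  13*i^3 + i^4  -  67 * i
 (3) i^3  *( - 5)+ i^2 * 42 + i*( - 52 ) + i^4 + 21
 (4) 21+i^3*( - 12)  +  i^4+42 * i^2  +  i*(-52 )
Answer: 4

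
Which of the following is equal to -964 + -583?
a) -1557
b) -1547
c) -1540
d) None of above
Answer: b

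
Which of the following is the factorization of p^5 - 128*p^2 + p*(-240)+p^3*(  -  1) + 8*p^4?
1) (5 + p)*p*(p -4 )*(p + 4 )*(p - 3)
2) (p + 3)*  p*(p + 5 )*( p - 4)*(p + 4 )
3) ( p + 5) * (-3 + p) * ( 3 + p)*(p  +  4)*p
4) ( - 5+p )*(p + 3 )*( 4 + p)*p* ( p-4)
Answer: 2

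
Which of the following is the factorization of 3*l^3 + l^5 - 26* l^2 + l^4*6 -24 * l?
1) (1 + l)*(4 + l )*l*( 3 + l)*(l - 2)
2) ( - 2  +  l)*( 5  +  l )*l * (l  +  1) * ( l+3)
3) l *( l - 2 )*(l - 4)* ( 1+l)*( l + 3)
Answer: 1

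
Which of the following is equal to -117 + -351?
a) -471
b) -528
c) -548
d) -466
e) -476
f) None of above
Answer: f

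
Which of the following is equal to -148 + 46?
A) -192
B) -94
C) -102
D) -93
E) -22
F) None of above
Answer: C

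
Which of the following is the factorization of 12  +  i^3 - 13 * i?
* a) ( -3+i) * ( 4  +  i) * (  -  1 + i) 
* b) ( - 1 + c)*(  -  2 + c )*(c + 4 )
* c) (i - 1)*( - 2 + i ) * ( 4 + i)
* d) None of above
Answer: a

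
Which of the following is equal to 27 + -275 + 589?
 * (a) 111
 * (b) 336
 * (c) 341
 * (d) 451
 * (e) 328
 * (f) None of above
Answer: c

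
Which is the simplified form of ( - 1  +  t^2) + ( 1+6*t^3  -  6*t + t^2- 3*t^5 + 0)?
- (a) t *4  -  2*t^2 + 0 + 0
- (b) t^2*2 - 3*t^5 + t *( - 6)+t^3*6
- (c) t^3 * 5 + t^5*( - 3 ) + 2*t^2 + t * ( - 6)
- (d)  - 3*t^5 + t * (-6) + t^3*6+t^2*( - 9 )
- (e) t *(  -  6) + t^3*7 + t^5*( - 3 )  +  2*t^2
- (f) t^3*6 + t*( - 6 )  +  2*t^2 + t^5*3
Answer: b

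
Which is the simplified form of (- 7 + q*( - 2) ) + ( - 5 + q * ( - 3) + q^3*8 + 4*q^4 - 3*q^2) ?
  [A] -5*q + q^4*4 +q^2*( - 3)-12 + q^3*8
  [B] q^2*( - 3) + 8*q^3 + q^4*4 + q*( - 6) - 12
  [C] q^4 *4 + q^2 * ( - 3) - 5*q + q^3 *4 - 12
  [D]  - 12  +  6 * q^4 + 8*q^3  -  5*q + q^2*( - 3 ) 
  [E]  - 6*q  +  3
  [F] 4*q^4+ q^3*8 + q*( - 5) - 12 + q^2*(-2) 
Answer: A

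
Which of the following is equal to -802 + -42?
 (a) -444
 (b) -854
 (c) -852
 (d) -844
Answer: d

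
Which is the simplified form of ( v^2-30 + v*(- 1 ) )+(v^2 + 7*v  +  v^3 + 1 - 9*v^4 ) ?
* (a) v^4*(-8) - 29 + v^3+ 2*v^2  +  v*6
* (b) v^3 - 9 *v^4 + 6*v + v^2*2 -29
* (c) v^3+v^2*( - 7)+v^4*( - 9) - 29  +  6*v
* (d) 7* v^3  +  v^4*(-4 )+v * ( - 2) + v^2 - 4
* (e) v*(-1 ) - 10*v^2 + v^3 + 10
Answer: b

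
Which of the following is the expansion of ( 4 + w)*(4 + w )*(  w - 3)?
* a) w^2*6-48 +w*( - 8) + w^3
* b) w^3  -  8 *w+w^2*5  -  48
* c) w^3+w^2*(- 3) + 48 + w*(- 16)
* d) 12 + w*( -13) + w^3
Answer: b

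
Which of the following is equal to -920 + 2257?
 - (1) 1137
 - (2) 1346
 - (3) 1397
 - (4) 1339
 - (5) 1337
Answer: 5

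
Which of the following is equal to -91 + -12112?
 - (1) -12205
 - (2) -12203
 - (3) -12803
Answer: 2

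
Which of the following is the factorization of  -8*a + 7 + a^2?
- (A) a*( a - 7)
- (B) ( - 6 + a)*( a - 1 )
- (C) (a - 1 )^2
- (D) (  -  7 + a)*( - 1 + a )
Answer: D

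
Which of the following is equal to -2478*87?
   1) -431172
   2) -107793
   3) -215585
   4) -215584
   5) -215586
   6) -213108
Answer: 5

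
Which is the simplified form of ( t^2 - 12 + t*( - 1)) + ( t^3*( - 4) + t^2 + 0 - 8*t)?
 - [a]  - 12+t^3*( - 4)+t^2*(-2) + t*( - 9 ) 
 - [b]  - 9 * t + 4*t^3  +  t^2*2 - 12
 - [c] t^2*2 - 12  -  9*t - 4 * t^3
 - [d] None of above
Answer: c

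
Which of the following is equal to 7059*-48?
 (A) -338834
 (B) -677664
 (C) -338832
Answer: C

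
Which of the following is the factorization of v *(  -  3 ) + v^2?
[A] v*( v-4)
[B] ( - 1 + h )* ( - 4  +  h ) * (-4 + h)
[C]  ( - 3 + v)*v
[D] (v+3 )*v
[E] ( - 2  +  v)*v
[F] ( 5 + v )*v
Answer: C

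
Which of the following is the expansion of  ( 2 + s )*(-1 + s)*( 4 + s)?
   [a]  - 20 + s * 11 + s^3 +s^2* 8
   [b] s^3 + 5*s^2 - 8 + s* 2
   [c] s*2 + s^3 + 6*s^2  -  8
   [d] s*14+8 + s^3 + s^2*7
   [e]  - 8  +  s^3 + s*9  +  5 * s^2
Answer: b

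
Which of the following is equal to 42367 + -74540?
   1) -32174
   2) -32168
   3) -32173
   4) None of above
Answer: 3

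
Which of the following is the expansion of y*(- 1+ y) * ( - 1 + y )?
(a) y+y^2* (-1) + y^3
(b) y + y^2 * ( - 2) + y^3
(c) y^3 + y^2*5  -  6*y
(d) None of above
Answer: b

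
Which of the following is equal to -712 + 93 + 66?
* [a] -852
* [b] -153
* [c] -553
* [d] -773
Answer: c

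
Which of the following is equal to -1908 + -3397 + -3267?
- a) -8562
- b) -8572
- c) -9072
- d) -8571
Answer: b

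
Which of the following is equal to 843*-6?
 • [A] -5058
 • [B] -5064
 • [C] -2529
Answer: A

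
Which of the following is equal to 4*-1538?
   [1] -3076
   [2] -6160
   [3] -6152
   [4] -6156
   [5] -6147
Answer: 3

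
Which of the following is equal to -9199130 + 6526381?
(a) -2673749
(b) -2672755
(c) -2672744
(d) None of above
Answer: d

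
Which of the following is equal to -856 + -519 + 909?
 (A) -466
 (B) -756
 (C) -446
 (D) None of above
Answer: A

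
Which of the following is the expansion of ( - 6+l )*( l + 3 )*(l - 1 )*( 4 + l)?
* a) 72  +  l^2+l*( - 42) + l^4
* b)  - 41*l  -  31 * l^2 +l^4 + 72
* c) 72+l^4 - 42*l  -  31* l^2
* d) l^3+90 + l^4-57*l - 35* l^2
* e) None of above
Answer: c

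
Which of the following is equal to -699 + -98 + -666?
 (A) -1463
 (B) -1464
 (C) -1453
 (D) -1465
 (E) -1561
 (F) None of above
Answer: A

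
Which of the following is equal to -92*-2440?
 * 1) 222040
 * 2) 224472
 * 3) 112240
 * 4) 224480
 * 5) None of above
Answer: 4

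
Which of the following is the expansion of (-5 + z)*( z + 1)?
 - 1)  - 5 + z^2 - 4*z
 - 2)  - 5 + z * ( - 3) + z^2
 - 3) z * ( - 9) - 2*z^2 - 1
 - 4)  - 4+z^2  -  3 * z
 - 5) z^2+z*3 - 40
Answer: 1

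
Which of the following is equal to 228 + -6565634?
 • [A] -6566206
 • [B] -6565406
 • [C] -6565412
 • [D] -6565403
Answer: B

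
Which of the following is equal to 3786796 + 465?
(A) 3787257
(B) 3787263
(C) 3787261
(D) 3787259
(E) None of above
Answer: C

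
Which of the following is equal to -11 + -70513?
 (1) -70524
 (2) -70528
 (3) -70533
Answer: 1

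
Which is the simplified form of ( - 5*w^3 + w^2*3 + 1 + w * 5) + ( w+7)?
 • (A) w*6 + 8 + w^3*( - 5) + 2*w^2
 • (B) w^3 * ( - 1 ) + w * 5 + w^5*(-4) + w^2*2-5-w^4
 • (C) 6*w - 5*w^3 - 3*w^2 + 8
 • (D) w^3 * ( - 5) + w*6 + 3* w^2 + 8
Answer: D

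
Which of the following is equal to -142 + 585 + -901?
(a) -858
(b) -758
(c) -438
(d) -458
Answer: d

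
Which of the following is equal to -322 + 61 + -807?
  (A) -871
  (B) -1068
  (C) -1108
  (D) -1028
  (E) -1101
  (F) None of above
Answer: B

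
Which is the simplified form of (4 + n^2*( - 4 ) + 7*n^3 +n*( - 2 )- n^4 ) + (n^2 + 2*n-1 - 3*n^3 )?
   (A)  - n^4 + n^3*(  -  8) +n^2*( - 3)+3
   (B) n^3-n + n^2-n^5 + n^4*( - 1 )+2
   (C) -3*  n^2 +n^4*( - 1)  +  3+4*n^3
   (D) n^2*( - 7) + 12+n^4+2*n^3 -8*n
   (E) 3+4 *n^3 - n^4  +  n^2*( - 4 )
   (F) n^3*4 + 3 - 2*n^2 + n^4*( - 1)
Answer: C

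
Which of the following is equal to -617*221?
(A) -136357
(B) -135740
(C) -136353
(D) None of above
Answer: A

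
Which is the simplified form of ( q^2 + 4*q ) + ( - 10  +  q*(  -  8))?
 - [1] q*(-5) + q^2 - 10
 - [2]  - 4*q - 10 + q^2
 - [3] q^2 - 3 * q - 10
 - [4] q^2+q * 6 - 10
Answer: 2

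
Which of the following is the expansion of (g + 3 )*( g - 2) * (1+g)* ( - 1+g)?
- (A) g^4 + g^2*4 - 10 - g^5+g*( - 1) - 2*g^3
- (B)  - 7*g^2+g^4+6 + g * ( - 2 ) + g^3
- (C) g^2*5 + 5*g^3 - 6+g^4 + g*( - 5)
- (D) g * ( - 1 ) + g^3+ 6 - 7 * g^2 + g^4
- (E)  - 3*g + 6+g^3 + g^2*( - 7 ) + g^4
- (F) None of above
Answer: D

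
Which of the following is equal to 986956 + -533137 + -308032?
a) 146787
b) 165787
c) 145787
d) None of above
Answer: c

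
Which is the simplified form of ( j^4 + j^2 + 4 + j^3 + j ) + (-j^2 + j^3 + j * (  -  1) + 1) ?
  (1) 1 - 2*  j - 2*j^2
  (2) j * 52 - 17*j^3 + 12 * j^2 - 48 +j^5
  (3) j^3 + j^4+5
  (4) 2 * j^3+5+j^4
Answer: 4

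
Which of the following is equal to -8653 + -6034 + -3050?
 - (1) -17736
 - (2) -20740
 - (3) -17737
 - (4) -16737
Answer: 3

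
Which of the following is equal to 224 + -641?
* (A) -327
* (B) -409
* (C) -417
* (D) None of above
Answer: C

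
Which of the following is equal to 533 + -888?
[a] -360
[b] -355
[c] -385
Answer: b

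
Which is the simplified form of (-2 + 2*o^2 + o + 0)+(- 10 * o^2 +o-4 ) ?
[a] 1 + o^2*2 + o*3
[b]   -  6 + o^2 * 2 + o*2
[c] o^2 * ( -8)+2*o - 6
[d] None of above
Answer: c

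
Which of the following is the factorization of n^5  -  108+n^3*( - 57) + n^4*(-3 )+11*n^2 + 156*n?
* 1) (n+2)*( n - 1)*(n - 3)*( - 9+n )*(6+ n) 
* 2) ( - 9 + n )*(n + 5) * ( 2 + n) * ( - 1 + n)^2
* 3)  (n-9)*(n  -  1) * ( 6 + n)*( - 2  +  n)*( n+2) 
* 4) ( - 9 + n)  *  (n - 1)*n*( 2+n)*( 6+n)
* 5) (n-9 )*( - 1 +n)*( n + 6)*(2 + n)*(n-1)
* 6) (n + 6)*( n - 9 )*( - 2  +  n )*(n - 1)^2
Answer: 5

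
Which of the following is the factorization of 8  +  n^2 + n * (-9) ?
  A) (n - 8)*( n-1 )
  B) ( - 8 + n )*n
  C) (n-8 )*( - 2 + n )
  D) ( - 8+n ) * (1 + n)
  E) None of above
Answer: A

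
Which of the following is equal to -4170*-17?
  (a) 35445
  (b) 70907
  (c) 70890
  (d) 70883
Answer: c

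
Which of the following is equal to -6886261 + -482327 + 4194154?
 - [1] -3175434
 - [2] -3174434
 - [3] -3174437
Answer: 2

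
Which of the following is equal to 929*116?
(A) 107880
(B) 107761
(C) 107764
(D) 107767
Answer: C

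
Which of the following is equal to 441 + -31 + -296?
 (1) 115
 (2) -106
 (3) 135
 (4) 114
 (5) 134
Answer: 4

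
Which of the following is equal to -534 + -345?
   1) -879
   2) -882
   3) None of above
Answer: 1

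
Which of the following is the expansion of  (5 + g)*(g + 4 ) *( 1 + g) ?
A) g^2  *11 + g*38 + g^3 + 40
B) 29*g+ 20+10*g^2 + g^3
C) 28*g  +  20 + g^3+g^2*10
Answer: B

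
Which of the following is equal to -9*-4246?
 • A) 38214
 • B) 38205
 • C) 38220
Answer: A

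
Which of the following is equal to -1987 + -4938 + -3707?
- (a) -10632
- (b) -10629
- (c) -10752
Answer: a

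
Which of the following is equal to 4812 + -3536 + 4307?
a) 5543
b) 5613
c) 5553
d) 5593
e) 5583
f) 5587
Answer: e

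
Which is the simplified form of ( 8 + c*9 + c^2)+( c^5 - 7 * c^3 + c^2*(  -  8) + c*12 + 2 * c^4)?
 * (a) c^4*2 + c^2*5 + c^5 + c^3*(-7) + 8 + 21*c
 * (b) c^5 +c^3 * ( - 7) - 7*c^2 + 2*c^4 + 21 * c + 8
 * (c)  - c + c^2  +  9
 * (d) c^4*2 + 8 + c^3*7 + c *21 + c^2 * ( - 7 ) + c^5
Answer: b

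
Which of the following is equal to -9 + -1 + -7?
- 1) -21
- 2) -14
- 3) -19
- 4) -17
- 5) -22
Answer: 4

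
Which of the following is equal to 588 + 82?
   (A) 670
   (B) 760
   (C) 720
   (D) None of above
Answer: A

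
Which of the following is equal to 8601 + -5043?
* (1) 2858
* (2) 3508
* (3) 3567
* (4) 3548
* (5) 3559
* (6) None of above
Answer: 6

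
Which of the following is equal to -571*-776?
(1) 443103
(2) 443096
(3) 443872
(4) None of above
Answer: 2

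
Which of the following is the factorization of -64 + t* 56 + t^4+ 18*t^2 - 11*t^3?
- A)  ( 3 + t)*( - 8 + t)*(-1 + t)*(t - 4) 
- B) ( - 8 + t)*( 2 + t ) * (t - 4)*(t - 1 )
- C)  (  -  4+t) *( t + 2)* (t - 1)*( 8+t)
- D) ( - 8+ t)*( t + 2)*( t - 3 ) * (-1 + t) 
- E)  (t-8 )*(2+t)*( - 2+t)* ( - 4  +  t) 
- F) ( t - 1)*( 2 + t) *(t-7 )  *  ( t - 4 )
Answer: B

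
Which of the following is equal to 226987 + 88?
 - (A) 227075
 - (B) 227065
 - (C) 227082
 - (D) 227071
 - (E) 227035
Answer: A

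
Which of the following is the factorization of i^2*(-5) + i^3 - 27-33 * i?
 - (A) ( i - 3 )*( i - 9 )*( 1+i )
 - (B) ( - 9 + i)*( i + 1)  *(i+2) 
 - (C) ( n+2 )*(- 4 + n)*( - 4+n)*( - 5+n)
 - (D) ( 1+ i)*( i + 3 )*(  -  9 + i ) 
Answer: D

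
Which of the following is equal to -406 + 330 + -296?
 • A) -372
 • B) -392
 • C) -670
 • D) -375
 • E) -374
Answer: A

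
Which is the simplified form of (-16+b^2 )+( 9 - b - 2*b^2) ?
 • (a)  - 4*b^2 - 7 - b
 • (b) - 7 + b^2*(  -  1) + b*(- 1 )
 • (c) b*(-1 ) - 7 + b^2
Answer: b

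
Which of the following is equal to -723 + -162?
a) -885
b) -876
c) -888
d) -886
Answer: a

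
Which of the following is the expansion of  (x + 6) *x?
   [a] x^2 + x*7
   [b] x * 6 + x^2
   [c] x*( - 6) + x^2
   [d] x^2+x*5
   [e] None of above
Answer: b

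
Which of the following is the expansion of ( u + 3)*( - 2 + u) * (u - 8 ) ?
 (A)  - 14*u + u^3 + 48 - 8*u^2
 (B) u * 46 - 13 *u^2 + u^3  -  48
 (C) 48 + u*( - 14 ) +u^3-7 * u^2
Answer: C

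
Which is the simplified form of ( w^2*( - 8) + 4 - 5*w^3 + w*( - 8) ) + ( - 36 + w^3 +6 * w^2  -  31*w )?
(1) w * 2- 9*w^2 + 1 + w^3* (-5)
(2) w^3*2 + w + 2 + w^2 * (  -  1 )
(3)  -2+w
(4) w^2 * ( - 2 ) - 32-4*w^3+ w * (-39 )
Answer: 4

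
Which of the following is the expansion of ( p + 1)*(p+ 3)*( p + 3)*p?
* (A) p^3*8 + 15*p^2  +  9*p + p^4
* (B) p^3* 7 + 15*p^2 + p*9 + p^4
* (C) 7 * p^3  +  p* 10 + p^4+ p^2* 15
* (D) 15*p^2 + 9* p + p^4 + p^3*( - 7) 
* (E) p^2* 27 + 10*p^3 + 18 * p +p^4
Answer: B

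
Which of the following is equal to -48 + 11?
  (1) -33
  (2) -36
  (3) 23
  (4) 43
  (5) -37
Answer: 5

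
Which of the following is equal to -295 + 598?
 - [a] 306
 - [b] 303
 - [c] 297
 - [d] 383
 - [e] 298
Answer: b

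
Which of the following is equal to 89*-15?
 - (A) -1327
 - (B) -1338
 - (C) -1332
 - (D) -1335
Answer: D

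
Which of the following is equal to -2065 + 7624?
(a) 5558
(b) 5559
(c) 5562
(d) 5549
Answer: b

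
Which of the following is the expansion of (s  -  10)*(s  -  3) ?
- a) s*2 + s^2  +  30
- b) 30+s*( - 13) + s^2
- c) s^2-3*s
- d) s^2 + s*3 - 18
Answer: b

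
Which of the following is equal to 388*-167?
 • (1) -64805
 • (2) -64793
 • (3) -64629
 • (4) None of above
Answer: 4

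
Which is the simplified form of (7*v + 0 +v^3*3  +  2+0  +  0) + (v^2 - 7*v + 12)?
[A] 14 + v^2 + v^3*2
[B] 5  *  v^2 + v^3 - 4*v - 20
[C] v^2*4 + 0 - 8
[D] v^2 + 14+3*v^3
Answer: D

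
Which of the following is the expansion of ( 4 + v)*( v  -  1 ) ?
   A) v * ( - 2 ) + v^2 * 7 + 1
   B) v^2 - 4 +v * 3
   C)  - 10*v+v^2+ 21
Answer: B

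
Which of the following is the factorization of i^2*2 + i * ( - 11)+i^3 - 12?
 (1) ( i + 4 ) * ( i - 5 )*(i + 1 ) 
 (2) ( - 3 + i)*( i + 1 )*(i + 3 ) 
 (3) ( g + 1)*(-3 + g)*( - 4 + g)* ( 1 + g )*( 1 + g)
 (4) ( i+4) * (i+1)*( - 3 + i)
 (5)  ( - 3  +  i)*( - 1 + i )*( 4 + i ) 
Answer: 4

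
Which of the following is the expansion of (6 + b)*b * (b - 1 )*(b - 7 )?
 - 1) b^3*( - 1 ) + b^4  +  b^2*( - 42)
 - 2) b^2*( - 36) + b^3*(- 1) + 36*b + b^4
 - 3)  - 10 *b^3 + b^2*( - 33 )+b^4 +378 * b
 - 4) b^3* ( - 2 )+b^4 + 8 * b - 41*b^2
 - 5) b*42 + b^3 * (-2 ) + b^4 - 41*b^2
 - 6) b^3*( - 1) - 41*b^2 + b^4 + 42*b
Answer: 5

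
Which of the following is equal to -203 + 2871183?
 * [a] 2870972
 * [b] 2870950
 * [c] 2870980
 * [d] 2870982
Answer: c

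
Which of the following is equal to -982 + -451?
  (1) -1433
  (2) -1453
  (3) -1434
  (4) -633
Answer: 1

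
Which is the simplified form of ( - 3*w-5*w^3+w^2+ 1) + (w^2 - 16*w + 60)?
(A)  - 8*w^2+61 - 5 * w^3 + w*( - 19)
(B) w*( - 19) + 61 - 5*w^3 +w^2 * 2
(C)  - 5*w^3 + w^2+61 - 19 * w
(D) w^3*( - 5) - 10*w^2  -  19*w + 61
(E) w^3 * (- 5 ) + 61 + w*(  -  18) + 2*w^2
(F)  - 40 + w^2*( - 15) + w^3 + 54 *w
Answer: B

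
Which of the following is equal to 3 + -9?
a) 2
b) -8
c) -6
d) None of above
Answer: c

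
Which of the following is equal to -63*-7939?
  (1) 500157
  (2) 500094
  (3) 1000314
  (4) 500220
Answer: 1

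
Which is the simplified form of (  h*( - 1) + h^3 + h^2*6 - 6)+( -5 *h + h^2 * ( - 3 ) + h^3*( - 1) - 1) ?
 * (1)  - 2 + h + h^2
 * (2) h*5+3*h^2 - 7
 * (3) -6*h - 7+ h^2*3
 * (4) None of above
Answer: 3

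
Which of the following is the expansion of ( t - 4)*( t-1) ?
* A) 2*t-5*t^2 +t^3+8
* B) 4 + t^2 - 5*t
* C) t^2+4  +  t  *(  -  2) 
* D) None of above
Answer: B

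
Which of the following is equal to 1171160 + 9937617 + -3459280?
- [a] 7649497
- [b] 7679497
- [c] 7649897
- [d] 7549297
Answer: a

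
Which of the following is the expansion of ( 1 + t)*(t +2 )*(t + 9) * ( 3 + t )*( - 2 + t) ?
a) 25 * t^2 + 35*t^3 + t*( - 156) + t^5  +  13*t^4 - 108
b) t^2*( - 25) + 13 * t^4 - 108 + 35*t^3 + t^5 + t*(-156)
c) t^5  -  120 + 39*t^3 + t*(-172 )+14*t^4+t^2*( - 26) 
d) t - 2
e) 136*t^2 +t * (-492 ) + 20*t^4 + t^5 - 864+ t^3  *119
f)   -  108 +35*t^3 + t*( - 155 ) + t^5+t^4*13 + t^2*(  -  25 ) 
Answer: b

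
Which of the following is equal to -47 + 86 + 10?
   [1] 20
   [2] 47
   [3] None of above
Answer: 3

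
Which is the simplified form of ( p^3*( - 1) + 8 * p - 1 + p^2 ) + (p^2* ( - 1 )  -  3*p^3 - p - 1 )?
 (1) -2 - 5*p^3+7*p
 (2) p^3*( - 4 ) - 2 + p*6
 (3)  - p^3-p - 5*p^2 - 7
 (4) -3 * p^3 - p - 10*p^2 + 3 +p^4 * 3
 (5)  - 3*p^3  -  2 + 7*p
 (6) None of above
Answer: 6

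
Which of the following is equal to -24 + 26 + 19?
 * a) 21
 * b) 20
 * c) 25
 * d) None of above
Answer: a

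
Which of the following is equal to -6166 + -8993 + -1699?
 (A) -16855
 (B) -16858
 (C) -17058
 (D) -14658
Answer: B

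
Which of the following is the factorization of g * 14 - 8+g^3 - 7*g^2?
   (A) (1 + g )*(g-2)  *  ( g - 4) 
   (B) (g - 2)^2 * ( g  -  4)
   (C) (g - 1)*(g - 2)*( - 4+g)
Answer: C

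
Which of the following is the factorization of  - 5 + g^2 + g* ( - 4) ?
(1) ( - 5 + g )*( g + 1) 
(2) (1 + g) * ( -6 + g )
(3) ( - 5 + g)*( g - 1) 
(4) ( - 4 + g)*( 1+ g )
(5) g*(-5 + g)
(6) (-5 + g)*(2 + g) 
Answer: 1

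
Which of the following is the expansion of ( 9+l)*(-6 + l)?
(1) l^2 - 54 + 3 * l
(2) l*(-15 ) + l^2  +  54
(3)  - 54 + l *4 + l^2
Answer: 1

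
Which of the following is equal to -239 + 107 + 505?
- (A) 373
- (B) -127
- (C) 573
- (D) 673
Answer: A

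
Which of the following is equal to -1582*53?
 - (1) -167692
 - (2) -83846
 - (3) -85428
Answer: 2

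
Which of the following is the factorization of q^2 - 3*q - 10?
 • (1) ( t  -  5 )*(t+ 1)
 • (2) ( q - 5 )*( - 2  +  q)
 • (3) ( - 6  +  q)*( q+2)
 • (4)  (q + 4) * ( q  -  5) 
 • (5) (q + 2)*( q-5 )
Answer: 5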